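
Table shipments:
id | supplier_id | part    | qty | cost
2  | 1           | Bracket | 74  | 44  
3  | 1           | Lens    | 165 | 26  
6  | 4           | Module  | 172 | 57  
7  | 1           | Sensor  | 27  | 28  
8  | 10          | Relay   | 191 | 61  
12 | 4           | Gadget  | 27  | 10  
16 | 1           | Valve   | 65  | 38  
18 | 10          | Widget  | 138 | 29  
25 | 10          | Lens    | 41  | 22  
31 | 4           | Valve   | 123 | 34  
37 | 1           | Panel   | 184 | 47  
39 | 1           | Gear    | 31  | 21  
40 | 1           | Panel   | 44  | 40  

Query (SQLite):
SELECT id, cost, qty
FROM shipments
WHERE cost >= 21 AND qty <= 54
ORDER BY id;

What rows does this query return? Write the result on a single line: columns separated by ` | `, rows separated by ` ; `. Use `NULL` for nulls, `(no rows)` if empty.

cost >= 21: ids {2, 3, 6, 7, 8, 16, 18, 25, 31, 37, 39, 40}
qty <= 54: ids {7, 12, 25, 39, 40}
Combine with AND.

7 | 28 | 27 ; 25 | 22 | 41 ; 39 | 21 | 31 ; 40 | 40 | 44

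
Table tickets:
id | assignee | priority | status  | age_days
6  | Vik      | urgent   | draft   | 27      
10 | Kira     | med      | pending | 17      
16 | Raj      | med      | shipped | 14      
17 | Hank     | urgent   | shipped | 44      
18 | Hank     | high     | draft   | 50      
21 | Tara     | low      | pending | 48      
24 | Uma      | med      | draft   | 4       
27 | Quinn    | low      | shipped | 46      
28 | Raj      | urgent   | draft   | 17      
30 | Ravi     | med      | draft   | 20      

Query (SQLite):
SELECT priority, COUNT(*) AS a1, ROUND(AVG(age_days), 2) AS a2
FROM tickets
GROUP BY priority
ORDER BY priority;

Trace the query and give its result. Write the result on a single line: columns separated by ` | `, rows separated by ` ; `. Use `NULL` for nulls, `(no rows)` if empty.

Group tickets by priority.
Per group compute: COUNT(*), ROUND(AVG(age_days), 2).
  high: ids {18} → COUNT(*)=1, ROUND(AVG(age_days), 2)=50
  low: ids {21, 27} → COUNT(*)=2, ROUND(AVG(age_days), 2)=47
  med: ids {10, 16, 24, 30} → COUNT(*)=4, ROUND(AVG(age_days), 2)=13.75
  urgent: ids {6, 17, 28} → COUNT(*)=3, ROUND(AVG(age_days), 2)=29.33

high | 1 | 50 ; low | 2 | 47 ; med | 4 | 13.75 ; urgent | 3 | 29.33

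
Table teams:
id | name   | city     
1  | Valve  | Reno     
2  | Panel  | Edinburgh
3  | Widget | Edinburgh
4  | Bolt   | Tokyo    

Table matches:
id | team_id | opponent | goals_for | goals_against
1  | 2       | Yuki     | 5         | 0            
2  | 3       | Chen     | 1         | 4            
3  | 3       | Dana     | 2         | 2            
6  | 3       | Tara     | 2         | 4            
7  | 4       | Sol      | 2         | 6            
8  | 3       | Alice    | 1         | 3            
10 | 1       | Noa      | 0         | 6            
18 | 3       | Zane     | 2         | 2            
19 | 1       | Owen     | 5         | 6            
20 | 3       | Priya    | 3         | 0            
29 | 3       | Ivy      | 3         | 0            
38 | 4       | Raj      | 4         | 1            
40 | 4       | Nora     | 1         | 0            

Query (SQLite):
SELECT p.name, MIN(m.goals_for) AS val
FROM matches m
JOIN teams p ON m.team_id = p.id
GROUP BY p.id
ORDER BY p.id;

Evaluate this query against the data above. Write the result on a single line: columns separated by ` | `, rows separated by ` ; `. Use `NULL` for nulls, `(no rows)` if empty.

Join each matches row to its teams via team_id.
Group joined rows by teams.id; compute MIN(m.goals_for) per group.
  1: ids {10, 19} → MIN(m.goals_for)=0
  2: ids {1} → MIN(m.goals_for)=5
  3: ids {2, 3, 6, 8, 18, 20, 29} → MIN(m.goals_for)=1
  4: ids {7, 38, 40} → MIN(m.goals_for)=1

Valve | 0 ; Panel | 5 ; Widget | 1 ; Bolt | 1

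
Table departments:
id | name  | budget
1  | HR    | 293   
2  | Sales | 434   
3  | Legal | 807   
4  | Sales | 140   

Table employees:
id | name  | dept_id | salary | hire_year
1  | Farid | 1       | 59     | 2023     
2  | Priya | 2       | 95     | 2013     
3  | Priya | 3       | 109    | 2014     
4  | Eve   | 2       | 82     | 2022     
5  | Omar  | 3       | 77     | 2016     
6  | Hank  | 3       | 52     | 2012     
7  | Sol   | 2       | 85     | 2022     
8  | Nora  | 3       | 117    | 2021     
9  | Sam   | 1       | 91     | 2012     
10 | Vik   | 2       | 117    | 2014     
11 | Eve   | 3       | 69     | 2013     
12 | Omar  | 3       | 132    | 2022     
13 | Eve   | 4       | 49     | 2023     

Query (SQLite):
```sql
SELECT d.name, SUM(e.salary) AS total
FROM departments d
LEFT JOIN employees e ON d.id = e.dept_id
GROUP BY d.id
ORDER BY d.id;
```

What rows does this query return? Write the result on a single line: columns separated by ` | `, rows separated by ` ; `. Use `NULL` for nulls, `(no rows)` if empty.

HR | 150 ; Sales | 379 ; Legal | 556 ; Sales | 49

LEFT JOIN keeps every departments row; unmatched ones get NULL for employees columns.
Group by departments.id and compute SUM(e.salary). SUM over an all-NULL group is NULL.
  1: ids {1, 9} → SUM(e.salary)=150
  2: ids {2, 4, 7, 10} → SUM(e.salary)=379
  3: ids {3, 5, 6, 8, 11, 12} → SUM(e.salary)=556
  4: ids {13} → SUM(e.salary)=49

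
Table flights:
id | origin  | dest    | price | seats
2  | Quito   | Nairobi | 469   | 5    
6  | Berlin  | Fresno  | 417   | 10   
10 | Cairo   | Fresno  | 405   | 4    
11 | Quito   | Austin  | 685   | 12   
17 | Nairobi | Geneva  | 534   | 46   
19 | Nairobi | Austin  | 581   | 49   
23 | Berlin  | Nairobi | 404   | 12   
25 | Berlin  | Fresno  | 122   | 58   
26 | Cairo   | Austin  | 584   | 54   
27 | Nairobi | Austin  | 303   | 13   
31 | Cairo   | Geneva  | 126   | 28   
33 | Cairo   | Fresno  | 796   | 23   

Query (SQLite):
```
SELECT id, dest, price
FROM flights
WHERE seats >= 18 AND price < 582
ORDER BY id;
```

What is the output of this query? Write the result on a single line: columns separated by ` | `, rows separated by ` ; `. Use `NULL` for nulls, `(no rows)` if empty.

seats >= 18: ids {17, 19, 25, 26, 31, 33}
price < 582: ids {2, 6, 10, 17, 19, 23, 25, 27, 31}
Combine with AND.

17 | Geneva | 534 ; 19 | Austin | 581 ; 25 | Fresno | 122 ; 31 | Geneva | 126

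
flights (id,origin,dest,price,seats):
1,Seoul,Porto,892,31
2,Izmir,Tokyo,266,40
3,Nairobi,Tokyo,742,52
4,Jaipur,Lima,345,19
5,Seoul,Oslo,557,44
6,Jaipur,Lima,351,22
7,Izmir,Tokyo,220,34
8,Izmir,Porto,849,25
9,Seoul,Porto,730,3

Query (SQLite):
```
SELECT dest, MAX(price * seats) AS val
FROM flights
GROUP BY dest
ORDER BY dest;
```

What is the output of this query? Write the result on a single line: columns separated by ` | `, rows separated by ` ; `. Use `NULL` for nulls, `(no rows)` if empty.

For each row compute price * seats.
Group by dest; take MAX of the expression per group.
  Lima: ids {4, 6} → MAX(price * seats)=7722
  Oslo: ids {5} → MAX(price * seats)=24508
  Porto: ids {1, 8, 9} → MAX(price * seats)=27652
  Tokyo: ids {2, 3, 7} → MAX(price * seats)=38584

Lima | 7722 ; Oslo | 24508 ; Porto | 27652 ; Tokyo | 38584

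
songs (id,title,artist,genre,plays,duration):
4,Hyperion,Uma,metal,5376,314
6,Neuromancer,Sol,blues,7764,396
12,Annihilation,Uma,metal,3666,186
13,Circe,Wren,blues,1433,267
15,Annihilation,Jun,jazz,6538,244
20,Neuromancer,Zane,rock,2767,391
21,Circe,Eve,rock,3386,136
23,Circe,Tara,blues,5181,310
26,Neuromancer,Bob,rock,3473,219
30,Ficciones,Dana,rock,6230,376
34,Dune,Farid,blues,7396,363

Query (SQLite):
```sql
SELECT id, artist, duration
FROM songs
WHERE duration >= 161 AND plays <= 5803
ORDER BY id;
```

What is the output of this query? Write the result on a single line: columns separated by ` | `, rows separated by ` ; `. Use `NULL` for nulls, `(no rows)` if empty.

4 | Uma | 314 ; 12 | Uma | 186 ; 13 | Wren | 267 ; 20 | Zane | 391 ; 23 | Tara | 310 ; 26 | Bob | 219

duration >= 161: ids {4, 6, 12, 13, 15, 20, 23, 26, 30, 34}
plays <= 5803: ids {4, 12, 13, 20, 21, 23, 26}
Combine with AND.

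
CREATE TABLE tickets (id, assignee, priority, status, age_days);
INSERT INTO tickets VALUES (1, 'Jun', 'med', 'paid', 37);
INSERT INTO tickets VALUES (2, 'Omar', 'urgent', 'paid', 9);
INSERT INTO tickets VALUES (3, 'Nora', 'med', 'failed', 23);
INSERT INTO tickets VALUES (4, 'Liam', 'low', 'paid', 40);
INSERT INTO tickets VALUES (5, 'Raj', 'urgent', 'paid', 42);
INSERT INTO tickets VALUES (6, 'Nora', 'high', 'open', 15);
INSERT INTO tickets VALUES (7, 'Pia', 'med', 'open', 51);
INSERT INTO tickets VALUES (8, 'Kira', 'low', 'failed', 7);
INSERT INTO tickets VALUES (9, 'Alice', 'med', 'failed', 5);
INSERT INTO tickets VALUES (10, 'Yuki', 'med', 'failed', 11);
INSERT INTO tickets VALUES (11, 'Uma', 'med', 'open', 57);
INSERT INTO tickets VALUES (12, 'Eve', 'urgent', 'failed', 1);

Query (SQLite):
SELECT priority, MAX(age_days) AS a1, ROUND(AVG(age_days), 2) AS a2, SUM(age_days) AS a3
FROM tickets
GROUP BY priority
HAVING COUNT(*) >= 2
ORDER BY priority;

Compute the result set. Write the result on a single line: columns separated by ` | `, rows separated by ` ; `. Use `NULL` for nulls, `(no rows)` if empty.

Group tickets by priority.
Per group compute: MAX(age_days), ROUND(AVG(age_days), 2), SUM(age_days).
HAVING: drop groups with fewer than 2 rows.
  high: ids {6} → MAX(age_days)=15, ROUND(AVG(age_days), 2)=15, SUM(age_days)=15
  low: ids {4, 8} → MAX(age_days)=40, ROUND(AVG(age_days), 2)=23.5, SUM(age_days)=47
  med: ids {1, 3, 7, 9, 10, 11} → MAX(age_days)=57, ROUND(AVG(age_days), 2)=30.67, SUM(age_days)=184
  urgent: ids {2, 5, 12} → MAX(age_days)=42, ROUND(AVG(age_days), 2)=17.33, SUM(age_days)=52

low | 40 | 23.5 | 47 ; med | 57 | 30.67 | 184 ; urgent | 42 | 17.33 | 52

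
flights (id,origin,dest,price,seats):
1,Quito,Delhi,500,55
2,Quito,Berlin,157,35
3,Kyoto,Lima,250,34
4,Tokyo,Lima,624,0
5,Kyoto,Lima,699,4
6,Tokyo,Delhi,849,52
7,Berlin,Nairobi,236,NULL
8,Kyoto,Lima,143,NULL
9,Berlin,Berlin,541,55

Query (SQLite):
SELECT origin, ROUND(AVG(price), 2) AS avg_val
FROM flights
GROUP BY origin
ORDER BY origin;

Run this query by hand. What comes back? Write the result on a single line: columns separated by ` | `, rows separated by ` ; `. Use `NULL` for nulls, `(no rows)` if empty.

Partition flights by origin; compute ROUND(AVG(price), 2) within each group.
  Berlin: ids {7, 9} → ROUND(AVG(price), 2)=388.5
  Kyoto: ids {3, 5, 8} → ROUND(AVG(price), 2)=364
  Quito: ids {1, 2} → ROUND(AVG(price), 2)=328.5
  Tokyo: ids {4, 6} → ROUND(AVG(price), 2)=736.5

Berlin | 388.5 ; Kyoto | 364 ; Quito | 328.5 ; Tokyo | 736.5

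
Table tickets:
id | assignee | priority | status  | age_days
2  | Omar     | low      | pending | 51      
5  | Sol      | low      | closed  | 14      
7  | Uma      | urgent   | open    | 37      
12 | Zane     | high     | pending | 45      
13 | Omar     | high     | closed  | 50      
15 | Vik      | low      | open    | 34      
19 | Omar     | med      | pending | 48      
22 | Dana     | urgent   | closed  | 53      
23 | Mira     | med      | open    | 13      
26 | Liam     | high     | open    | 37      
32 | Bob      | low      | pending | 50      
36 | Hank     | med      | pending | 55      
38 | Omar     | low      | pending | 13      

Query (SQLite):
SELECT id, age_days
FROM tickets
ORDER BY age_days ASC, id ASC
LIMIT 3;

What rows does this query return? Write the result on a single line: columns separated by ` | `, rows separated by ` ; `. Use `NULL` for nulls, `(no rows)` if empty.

23 | 13 ; 38 | 13 ; 5 | 14

Sort by age_days asc, tiebreak id asc: (13, id=23), (13, id=38), (14, id=5), (34, id=15), (37, id=7), (37, id=26) …. Take first 3.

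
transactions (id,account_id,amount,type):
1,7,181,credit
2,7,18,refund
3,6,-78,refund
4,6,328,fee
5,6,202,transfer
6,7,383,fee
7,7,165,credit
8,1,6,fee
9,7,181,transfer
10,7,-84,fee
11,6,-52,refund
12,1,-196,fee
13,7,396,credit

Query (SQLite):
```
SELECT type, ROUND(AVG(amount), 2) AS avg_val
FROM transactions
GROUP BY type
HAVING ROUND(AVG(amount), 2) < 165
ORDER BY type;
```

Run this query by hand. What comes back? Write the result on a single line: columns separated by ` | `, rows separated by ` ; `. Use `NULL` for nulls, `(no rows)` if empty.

Partition transactions by type; compute ROUND(AVG(amount), 2) within each group.
HAVING: keep groups where ROUND(AVG(amount), 2) < 165.
  credit: ids {1, 7, 13} → ROUND(AVG(amount), 2)=247.33
  fee: ids {4, 6, 8, 10, 12} → ROUND(AVG(amount), 2)=87.4
  refund: ids {2, 3, 11} → ROUND(AVG(amount), 2)=-37.33
  transfer: ids {5, 9} → ROUND(AVG(amount), 2)=191.5

fee | 87.4 ; refund | -37.33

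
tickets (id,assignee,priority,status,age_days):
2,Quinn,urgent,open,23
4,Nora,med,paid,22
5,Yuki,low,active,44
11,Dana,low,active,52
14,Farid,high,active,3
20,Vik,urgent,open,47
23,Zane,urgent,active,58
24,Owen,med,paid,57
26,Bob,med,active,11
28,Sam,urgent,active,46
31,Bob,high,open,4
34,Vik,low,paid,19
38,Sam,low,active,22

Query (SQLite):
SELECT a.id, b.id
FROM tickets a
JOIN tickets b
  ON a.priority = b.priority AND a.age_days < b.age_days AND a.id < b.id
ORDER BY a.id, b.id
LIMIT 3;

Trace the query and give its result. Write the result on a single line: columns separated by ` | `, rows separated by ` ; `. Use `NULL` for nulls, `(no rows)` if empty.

2 | 20 ; 2 | 23 ; 2 | 28

Pairs (a,b) with same priority, a.age_days < b.age_days, a.id < b.id.
priority groups: high:{14,31} low:{5,11,34,38} med:{4,24,26} urgent:{2,20,23,28}
Ordered by (a.id, b.id); first 3.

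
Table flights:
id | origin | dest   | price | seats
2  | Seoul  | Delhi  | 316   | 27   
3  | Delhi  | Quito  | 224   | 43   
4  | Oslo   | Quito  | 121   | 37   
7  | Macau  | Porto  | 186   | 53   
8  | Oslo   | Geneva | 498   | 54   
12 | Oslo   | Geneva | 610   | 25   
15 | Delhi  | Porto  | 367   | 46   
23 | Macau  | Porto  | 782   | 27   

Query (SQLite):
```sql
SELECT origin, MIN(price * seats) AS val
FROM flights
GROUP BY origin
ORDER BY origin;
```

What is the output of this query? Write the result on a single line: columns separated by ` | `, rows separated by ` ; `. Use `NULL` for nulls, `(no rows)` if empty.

Delhi | 9632 ; Macau | 9858 ; Oslo | 4477 ; Seoul | 8532

For each row compute price * seats.
Group by origin; take MIN of the expression per group.
  Delhi: ids {3, 15} → MIN(price * seats)=9632
  Macau: ids {7, 23} → MIN(price * seats)=9858
  Oslo: ids {4, 8, 12} → MIN(price * seats)=4477
  Seoul: ids {2} → MIN(price * seats)=8532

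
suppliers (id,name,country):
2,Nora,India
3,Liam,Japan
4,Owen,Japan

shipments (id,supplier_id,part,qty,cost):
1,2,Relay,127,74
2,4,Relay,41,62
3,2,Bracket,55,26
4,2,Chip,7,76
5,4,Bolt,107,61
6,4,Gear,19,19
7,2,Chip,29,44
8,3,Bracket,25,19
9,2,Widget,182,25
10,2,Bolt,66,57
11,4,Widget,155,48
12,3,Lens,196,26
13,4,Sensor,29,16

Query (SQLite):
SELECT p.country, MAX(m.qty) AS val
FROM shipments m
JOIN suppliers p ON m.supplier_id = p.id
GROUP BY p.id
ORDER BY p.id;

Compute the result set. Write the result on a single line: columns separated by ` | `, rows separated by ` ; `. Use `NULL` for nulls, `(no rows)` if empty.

Join each shipments row to its suppliers via supplier_id.
Group joined rows by suppliers.id; compute MAX(m.qty) per group.
  2: ids {1, 3, 4, 7, 9, 10} → MAX(m.qty)=182
  3: ids {8, 12} → MAX(m.qty)=196
  4: ids {2, 5, 6, 11, 13} → MAX(m.qty)=155

India | 182 ; Japan | 196 ; Japan | 155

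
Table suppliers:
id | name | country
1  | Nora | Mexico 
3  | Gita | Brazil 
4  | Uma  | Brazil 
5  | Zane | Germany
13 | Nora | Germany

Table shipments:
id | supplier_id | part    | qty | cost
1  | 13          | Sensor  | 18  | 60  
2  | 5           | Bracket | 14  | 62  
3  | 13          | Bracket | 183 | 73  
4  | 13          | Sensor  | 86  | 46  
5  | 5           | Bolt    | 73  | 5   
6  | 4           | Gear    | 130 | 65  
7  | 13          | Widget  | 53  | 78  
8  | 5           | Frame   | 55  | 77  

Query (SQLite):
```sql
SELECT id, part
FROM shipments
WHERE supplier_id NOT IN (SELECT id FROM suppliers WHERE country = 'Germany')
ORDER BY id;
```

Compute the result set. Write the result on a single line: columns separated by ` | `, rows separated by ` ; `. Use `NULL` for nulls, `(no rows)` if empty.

Inner query: suppliers.id where country = 'Germany'.
Outer: keep shipments rows whose supplier_id is not in that set.
Inner query → {5, 13}

6 | Gear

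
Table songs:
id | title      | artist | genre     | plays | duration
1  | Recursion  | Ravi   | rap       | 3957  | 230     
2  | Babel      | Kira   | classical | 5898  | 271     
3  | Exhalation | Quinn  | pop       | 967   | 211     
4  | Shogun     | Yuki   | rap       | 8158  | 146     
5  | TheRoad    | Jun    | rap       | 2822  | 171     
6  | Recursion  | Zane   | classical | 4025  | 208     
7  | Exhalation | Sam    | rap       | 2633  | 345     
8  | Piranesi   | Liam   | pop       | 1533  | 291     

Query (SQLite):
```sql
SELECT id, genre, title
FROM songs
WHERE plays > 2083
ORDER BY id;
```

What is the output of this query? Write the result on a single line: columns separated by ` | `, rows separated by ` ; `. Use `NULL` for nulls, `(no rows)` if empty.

plays > 2083: ids {1, 2, 4, 5, 6, 7}

1 | rap | Recursion ; 2 | classical | Babel ; 4 | rap | Shogun ; 5 | rap | TheRoad ; 6 | classical | Recursion ; 7 | rap | Exhalation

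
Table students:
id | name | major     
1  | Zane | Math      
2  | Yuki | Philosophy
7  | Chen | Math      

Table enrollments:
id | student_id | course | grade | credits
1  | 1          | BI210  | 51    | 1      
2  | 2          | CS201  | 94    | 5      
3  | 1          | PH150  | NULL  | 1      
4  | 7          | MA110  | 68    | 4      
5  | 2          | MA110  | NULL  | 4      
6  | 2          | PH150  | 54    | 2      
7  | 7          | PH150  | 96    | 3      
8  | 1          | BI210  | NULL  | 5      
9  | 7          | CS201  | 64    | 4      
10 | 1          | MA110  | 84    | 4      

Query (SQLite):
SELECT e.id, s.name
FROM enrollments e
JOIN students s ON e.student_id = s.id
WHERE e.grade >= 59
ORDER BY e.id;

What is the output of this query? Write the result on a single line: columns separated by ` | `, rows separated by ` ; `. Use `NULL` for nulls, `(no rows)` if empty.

Each enrollments row matches the students row where student_id = students.id.
Then keep rows with e.grade >= 59.

2 | Yuki ; 4 | Chen ; 7 | Chen ; 9 | Chen ; 10 | Zane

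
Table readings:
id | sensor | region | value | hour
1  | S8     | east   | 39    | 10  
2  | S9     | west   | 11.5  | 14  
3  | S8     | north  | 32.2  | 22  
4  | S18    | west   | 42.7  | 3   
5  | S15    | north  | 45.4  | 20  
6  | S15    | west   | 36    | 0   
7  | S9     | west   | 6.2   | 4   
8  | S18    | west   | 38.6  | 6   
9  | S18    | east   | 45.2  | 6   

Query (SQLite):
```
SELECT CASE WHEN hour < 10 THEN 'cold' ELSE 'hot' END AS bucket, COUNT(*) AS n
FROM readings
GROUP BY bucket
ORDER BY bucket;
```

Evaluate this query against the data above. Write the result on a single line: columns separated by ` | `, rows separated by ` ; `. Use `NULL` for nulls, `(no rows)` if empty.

cold | 5 ; hot | 4

Bucket rows by hour < 10 → 'cold' else 'hot'; count each bucket.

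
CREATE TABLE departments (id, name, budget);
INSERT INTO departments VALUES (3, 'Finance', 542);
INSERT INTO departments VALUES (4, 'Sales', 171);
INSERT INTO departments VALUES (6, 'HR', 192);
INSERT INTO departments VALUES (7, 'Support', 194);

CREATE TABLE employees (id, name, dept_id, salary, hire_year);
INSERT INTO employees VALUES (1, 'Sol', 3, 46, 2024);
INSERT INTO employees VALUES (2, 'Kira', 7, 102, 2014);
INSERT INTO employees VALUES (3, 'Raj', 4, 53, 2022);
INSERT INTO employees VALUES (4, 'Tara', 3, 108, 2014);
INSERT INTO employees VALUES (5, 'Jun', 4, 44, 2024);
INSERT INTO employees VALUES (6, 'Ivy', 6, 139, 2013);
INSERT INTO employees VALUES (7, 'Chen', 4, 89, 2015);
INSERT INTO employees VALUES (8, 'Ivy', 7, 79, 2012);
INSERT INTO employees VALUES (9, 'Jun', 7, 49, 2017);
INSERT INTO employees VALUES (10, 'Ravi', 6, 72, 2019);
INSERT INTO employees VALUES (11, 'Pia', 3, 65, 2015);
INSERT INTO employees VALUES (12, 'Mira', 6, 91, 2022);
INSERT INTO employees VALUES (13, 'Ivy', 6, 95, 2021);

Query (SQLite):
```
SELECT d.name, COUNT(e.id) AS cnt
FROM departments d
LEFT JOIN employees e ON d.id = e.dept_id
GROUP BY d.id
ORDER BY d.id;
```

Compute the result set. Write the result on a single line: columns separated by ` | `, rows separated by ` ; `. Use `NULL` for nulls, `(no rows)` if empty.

Finance | 3 ; Sales | 3 ; HR | 4 ; Support | 3

LEFT JOIN keeps every departments row; unmatched ones get NULL for employees columns.
Group by departments.id and compute COUNT(e.id). COUNT(col) of an all-NULL group is 0.
  3: ids {1, 4, 11} → COUNT(e.id)=3
  4: ids {3, 5, 7} → COUNT(e.id)=3
  6: ids {6, 10, 12, 13} → COUNT(e.id)=4
  7: ids {2, 8, 9} → COUNT(e.id)=3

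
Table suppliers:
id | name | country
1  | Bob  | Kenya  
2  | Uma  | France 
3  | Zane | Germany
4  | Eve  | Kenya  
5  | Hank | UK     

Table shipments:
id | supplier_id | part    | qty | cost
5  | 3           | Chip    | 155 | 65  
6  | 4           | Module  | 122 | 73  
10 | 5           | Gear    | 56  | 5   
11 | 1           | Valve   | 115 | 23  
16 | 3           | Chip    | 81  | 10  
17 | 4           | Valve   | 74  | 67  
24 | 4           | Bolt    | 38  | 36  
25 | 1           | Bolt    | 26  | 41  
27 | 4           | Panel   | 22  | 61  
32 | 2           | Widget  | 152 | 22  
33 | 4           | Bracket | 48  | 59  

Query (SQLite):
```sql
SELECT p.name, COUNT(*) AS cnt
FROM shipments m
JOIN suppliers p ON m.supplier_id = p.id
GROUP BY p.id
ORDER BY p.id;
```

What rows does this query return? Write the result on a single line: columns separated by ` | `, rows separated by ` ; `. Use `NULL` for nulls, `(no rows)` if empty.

Bob | 2 ; Uma | 1 ; Zane | 2 ; Eve | 5 ; Hank | 1

Join each shipments row to its suppliers via supplier_id.
Group joined rows by suppliers.id; compute COUNT(*) per group.
  1: ids {11, 25} → COUNT(*)=2
  2: ids {32} → COUNT(*)=1
  3: ids {5, 16} → COUNT(*)=2
  4: ids {6, 17, 24, 27, 33} → COUNT(*)=5
  5: ids {10} → COUNT(*)=1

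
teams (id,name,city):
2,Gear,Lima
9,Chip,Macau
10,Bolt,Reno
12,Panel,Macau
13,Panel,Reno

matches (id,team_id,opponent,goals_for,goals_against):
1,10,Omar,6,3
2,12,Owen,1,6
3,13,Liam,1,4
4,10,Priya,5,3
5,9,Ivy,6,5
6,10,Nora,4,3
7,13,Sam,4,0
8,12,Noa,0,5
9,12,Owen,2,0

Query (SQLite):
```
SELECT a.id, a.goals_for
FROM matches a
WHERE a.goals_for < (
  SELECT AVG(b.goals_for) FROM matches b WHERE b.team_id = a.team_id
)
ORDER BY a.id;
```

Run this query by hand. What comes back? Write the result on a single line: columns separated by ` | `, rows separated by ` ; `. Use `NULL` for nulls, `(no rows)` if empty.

For each matches row a, compute AVG(goals_for) over rows sharing a.team_id.
Keep row a if a.goals_for < that per-group AVG.
  team_id=9: AVG(goals_for) = 6.0
  team_id=10: AVG(goals_for) = 5.0
  team_id=12: AVG(goals_for) = 1.0
  team_id=13: AVG(goals_for) = 2.5

3 | 1 ; 6 | 4 ; 8 | 0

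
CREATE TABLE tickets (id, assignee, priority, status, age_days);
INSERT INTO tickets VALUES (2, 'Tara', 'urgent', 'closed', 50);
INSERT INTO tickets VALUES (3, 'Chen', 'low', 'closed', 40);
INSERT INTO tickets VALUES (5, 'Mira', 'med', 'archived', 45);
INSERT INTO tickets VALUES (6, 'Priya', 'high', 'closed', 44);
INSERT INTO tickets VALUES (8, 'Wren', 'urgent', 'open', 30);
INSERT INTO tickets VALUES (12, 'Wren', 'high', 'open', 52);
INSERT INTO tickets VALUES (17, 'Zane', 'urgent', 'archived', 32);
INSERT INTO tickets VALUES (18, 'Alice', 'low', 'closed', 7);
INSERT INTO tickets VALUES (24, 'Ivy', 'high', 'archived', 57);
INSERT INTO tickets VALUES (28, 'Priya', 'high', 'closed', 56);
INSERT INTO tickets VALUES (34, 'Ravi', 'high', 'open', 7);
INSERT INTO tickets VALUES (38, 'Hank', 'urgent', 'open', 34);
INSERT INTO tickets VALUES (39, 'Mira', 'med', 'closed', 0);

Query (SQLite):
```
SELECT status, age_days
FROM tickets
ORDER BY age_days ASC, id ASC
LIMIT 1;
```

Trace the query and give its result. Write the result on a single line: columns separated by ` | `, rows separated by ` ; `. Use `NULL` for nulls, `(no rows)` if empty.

closed | 0

Sort by age_days asc, tiebreak id asc: (0, id=39), (7, id=18), (7, id=34), (30, id=8) …. Take first 1.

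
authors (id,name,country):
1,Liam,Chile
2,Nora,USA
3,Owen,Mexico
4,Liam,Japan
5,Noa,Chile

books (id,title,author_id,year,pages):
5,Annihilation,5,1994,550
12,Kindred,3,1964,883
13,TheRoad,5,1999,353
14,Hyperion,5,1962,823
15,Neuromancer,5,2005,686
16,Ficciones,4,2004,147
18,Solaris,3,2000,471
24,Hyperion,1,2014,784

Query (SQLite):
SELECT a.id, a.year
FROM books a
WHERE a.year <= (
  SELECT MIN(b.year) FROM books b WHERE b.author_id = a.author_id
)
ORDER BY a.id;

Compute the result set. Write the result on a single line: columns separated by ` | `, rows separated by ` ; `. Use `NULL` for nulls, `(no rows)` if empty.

For each books row a, compute MIN(year) over rows sharing a.author_id.
Keep row a if a.year <= that per-group MIN.
  author_id=1: MIN(year) = 2014
  author_id=3: MIN(year) = 1964
  author_id=4: MIN(year) = 2004
  author_id=5: MIN(year) = 1962

12 | 1964 ; 14 | 1962 ; 16 | 2004 ; 24 | 2014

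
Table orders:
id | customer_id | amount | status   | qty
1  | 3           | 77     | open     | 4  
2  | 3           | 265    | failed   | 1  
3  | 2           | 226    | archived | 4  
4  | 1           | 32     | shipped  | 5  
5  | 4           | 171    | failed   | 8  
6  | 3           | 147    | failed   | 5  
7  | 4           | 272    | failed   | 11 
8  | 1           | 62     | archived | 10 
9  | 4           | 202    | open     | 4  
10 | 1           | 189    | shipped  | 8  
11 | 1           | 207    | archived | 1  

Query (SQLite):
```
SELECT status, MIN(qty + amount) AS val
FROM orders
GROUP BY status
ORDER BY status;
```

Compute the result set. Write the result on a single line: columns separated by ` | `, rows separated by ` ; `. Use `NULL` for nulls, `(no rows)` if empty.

archived | 72 ; failed | 152 ; open | 81 ; shipped | 37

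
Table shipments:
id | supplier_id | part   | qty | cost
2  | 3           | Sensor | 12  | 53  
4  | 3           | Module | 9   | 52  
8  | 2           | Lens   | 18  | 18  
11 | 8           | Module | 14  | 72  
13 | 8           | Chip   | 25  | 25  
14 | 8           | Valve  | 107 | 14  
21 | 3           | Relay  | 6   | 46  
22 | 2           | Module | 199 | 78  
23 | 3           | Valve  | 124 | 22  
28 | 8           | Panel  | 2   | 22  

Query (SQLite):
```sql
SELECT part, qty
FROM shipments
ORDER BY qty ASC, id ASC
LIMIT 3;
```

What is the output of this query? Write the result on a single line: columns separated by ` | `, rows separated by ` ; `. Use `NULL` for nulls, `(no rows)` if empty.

Sort by qty asc, tiebreak id asc: (2, id=28), (6, id=21), (9, id=4), (12, id=2), (14, id=11), (18, id=8) …. Take first 3.

Panel | 2 ; Relay | 6 ; Module | 9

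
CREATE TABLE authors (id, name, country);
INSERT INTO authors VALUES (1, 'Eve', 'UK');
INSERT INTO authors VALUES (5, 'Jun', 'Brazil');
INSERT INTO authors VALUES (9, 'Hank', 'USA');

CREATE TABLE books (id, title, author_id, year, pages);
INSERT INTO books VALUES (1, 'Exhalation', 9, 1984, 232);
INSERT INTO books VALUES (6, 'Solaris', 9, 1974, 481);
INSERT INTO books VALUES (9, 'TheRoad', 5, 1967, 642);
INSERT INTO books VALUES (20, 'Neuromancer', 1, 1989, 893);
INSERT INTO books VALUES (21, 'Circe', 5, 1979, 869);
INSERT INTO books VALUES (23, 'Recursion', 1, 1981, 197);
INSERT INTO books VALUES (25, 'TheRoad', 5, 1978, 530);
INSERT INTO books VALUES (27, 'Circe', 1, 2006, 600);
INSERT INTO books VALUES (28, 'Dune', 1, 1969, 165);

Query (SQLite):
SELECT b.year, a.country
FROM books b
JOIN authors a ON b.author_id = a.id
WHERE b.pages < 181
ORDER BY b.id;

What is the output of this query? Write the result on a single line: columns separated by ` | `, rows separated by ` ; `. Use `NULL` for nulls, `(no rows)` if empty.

Each books row matches the authors row where author_id = authors.id.
Then keep rows with b.pages < 181.

1969 | UK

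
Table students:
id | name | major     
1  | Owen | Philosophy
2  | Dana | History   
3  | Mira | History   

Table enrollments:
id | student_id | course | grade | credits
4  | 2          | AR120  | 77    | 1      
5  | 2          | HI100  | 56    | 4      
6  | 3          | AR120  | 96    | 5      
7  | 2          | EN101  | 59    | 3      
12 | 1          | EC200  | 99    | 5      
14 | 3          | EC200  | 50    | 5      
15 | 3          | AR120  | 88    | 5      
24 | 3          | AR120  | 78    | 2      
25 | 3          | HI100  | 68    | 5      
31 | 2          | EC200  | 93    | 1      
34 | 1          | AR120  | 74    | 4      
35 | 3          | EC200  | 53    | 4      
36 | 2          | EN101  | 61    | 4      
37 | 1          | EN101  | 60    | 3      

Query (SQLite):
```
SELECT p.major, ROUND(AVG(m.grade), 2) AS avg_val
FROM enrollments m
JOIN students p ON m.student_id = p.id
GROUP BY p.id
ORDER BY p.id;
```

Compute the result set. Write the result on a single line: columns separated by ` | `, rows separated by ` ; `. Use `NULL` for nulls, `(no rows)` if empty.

Join each enrollments row to its students via student_id.
Group joined rows by students.id; compute ROUND(AVG(m.grade), 2) per group.
  1: ids {12, 34, 37} → ROUND(AVG(m.grade), 2)=77.67
  2: ids {4, 5, 7, 31, 36} → ROUND(AVG(m.grade), 2)=69.2
  3: ids {6, 14, 15, 24, 25, 35} → ROUND(AVG(m.grade), 2)=72.17

Philosophy | 77.67 ; History | 69.2 ; History | 72.17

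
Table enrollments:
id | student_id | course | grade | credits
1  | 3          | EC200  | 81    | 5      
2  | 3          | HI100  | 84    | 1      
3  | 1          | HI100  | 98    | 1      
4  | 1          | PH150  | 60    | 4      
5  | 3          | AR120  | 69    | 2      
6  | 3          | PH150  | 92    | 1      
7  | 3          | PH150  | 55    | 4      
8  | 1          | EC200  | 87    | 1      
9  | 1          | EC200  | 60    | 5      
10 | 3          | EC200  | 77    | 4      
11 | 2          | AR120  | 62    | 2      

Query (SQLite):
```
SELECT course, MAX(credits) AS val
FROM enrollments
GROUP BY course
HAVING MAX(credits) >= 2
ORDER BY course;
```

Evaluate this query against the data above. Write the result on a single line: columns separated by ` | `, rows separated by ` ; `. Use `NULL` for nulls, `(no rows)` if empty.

AR120 | 2 ; EC200 | 5 ; PH150 | 4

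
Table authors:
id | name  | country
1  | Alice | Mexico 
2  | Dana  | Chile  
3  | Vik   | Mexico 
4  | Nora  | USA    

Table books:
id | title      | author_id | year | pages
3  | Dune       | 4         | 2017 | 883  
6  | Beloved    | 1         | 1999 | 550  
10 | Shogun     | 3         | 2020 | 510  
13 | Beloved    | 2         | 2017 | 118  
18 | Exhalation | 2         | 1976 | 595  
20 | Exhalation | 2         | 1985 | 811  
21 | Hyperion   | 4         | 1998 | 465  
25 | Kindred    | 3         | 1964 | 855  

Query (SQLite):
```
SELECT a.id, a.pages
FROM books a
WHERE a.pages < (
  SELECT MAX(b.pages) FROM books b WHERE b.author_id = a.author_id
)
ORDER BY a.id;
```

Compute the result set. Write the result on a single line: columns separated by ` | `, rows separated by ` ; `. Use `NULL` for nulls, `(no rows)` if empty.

For each books row a, compute MAX(pages) over rows sharing a.author_id.
Keep row a if a.pages < that per-group MAX.
  author_id=1: MAX(pages) = 550
  author_id=2: MAX(pages) = 811
  author_id=3: MAX(pages) = 855
  author_id=4: MAX(pages) = 883

10 | 510 ; 13 | 118 ; 18 | 595 ; 21 | 465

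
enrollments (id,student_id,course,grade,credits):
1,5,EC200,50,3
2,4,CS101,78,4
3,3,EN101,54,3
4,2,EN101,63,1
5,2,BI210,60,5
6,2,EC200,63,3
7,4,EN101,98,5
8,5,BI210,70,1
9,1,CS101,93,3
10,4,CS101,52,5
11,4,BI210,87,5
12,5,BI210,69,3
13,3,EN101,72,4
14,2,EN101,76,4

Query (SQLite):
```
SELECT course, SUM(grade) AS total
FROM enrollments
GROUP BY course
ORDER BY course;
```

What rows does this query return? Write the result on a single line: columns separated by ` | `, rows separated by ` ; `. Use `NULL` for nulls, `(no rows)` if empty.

Partition enrollments by course; compute SUM(grade) within each group.
  BI210: ids {5, 8, 11, 12} → SUM(grade)=286
  CS101: ids {2, 9, 10} → SUM(grade)=223
  EC200: ids {1, 6} → SUM(grade)=113
  EN101: ids {3, 4, 7, 13, 14} → SUM(grade)=363

BI210 | 286 ; CS101 | 223 ; EC200 | 113 ; EN101 | 363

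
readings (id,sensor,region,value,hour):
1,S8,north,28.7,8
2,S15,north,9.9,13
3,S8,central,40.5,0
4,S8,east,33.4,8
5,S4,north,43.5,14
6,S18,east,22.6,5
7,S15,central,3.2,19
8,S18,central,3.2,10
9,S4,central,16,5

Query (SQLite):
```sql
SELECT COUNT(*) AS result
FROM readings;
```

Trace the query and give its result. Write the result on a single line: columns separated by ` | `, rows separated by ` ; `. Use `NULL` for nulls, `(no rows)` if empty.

9

All value values: [28.7, 9.9, 40.5, 33.4, 43.5, 22.6, 3.2, 3.2, 16].
COUNT(*) counts rows → 9.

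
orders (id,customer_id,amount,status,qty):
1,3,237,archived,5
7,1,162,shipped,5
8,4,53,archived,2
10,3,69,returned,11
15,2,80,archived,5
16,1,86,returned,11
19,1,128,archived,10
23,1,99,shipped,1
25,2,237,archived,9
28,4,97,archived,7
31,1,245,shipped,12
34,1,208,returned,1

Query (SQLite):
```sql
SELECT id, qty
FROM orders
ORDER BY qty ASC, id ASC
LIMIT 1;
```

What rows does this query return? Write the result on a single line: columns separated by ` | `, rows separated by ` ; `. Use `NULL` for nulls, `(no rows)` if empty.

23 | 1

Sort by qty asc, tiebreak id asc: (1, id=23), (1, id=34), (2, id=8), (5, id=1) …. Take first 1.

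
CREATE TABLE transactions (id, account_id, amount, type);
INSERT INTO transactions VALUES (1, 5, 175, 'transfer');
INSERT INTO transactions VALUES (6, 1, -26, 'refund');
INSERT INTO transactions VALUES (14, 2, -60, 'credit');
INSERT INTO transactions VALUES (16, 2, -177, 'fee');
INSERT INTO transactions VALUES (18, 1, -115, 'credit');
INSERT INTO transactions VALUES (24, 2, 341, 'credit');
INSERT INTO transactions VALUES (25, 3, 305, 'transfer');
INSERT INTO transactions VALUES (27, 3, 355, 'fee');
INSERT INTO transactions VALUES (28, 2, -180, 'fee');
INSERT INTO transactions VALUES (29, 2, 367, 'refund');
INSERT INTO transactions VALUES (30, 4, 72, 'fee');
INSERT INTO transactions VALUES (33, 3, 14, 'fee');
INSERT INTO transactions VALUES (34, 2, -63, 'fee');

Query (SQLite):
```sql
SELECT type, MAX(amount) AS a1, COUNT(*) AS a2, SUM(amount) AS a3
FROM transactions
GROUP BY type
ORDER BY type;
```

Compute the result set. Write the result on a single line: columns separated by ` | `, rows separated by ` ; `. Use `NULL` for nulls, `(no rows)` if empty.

credit | 341 | 3 | 166 ; fee | 355 | 6 | 21 ; refund | 367 | 2 | 341 ; transfer | 305 | 2 | 480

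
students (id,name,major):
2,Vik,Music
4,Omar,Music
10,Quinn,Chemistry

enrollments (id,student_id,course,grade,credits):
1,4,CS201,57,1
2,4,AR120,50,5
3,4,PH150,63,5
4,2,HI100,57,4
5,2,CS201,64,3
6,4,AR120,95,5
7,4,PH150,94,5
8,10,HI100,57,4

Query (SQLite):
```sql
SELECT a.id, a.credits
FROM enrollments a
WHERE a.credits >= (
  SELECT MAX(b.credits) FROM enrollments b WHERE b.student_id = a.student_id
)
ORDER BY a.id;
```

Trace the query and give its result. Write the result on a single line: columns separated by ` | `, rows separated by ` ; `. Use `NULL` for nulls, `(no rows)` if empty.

2 | 5 ; 3 | 5 ; 4 | 4 ; 6 | 5 ; 7 | 5 ; 8 | 4

For each enrollments row a, compute MAX(credits) over rows sharing a.student_id.
Keep row a if a.credits >= that per-group MAX.
  student_id=2: MAX(credits) = 4
  student_id=4: MAX(credits) = 5
  student_id=10: MAX(credits) = 4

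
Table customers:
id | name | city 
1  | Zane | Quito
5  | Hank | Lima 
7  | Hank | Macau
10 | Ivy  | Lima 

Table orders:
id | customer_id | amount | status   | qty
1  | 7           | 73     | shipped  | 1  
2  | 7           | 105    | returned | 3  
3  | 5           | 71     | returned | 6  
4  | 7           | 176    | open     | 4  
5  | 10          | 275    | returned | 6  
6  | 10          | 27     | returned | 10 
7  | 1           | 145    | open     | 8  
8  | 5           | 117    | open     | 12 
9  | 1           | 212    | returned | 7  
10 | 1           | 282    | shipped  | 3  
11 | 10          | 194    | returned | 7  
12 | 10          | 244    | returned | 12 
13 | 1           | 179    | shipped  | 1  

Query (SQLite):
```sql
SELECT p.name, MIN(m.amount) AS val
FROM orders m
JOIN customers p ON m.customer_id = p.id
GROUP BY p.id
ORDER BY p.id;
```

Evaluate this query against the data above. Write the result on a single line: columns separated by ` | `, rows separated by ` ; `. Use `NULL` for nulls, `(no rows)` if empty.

Join each orders row to its customers via customer_id.
Group joined rows by customers.id; compute MIN(m.amount) per group.
  1: ids {7, 9, 10, 13} → MIN(m.amount)=145
  5: ids {3, 8} → MIN(m.amount)=71
  7: ids {1, 2, 4} → MIN(m.amount)=73
  10: ids {5, 6, 11, 12} → MIN(m.amount)=27

Zane | 145 ; Hank | 71 ; Hank | 73 ; Ivy | 27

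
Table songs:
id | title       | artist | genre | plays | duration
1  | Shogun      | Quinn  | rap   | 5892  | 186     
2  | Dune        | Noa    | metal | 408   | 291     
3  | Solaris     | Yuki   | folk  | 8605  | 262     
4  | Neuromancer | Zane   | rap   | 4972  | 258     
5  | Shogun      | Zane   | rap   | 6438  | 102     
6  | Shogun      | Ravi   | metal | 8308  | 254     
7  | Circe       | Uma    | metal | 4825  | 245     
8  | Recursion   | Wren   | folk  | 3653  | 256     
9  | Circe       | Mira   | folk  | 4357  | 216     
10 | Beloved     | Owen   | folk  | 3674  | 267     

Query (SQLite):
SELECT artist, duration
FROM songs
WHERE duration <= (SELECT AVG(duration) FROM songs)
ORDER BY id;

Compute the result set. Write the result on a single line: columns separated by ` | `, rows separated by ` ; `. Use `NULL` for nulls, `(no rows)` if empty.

Scalar subquery: AVG(duration) over all songs rows = 233.7.
Keep rows where duration <= that value.

Quinn | 186 ; Zane | 102 ; Mira | 216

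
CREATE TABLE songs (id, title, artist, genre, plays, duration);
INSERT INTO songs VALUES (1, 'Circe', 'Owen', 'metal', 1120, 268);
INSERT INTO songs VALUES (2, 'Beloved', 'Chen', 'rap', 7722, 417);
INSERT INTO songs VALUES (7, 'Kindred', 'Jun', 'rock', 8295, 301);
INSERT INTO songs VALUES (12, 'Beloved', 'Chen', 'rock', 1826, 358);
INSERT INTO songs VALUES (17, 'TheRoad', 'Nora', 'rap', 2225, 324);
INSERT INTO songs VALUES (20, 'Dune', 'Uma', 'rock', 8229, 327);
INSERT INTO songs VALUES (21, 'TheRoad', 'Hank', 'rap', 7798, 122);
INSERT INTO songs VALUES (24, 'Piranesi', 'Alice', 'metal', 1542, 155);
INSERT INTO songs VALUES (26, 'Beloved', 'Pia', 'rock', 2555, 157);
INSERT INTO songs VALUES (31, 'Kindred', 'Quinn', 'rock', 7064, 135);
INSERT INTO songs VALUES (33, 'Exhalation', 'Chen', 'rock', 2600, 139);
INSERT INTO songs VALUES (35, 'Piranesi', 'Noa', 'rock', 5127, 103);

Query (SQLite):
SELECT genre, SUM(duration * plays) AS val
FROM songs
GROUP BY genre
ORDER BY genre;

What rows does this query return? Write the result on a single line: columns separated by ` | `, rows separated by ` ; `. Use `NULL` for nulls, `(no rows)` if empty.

metal | 539170 ; rap | 4892330 ; rock | 8085642

For each row compute duration * plays.
Group by genre; take SUM of the expression per group.
  metal: ids {1, 24} → SUM(duration * plays)=539170
  rap: ids {2, 17, 21} → SUM(duration * plays)=4892330
  rock: ids {7, 12, 20, 26, 31, 33, 35} → SUM(duration * plays)=8085642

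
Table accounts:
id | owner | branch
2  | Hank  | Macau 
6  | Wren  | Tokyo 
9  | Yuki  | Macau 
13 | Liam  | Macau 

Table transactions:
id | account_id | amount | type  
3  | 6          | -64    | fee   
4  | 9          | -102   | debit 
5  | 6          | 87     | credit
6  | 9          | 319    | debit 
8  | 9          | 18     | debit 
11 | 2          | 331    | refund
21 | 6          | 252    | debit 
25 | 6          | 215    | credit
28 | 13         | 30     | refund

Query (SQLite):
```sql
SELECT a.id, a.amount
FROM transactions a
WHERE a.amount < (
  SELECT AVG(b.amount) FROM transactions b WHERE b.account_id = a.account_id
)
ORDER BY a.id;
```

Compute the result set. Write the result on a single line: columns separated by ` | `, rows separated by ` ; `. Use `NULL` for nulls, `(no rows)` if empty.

For each transactions row a, compute AVG(amount) over rows sharing a.account_id.
Keep row a if a.amount < that per-group AVG.
  account_id=2: AVG(amount) = 331.0
  account_id=6: AVG(amount) = 122.5
  account_id=9: AVG(amount) = 78.333333
  account_id=13: AVG(amount) = 30.0

3 | -64 ; 4 | -102 ; 5 | 87 ; 8 | 18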